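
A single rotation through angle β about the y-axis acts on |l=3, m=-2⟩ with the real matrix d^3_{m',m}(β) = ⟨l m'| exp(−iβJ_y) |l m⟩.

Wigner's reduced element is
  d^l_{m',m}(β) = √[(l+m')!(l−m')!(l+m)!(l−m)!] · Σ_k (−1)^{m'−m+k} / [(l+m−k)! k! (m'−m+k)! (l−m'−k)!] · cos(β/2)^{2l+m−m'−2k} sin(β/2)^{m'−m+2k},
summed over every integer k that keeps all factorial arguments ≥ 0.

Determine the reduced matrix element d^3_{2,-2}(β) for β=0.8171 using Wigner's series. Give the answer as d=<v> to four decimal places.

d=0.1010

d^3_{2,-2}(β=0.8171) via Wigner's sum:
With c≡cos(β/2)=0.917698 and s≡sin(β/2)=0.397279, N=[120·1·1·120]^{1/2}=120.000000
k: max(0,(-2)−(2))=0 … min(3+(-2),3−(2))=1
  k=0: (−1)^4·120.0000/(24)·0.9177^2·0.3973^4 = +0.104894
  k=1: (−1)^5·120.0000/(120)·0.9177^0·0.3973^6 = -0.003932
d^3_{2,-2}(0.8171) = +0.104894 -0.003932 = +0.100963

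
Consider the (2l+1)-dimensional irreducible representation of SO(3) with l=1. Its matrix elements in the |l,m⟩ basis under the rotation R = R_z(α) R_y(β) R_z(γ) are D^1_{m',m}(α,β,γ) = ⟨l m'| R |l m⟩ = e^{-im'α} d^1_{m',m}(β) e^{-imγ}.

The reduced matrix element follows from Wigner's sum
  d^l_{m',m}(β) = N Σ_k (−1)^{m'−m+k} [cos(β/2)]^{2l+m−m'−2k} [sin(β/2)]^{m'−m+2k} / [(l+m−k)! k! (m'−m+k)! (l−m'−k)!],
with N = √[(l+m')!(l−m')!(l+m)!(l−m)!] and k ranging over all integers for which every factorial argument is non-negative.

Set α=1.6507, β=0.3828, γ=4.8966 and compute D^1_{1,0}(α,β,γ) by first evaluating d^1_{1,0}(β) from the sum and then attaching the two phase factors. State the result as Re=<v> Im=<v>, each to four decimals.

Re=0.0211 Im=0.2633

D^1_{1,0}(1.6507,0.3828,4.8966) = e^{-i·1·1.6507}·d^1_{1,0}(0.3828)·e^{-i·0·4.8966}. Compute d first:
c=cos(0.3828/2)=0.981739, s=sin(0.3828/2)=0.190234; N=√[2·1·1·1]=1.414214
The bounds max(0,m−m')=0 and min(l+m,l−m')=0 give 1 term
  k=0: (−1)^1·1.4142/(1)·0.9817^1·0.1902^1 = -0.264118
d^1_{1,0}(0.3828) = -0.264118
D = (-0.079819-0.996809i)·(-0.264118)·(+1.000000+0.000000i) = +0.021082+0.263275i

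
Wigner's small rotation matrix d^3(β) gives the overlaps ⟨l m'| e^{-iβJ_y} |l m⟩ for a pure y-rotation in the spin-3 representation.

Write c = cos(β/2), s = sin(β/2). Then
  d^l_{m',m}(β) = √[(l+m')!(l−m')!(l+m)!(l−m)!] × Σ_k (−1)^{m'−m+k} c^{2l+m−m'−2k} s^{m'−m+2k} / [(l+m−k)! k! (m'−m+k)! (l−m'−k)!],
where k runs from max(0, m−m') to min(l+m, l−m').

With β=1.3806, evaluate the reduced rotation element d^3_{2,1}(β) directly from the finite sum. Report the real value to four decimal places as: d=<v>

d^3_{2,1}(β=1.3806) via Wigner's sum:
c=cos(1.3806/2)=0.771055, s=sin(1.3806/2)=0.636769; N=√[120·1·24·2]=75.894664
The bounds max(0,m−m')=0 and min(l+m,l−m')=1 give 2 terms
  k=0: (−1)^1·75.8947/(24)·0.7711^5·0.6368^1 = -0.548793
  k=1: (−1)^2·75.8947/(12)·0.7711^3·0.6368^3 = +0.748567
d^3_{2,1}(1.3806) = -0.548793 +0.748567 = +0.199774

d=0.1998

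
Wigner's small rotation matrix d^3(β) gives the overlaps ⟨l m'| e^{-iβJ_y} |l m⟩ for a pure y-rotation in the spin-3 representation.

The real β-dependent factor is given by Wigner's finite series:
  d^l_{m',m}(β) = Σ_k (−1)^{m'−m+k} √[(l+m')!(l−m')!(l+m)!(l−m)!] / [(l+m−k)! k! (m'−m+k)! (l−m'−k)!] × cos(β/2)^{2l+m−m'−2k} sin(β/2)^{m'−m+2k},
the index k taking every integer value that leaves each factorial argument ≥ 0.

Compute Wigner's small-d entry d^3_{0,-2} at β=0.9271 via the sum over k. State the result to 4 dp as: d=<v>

d=0.5258

d^3_{0,-2}(β=0.9271) via Wigner's sum:
Half-angle: c=0.894471, s=0.447126. N=√(6·6·1·120)=65.726707
k: max(0,(-2)−(0))=0 … min(3+(-2),3−(0))=1
  k=0: (−1)^2·65.7267/(12)·0.8945^4·0.4471^2 = +0.700948
  k=1: (−1)^3·65.7267/(12)·0.8945^2·0.4471^4 = -0.175151
d^3_{0,-2}(0.9271) = +0.700948 -0.175151 = +0.525796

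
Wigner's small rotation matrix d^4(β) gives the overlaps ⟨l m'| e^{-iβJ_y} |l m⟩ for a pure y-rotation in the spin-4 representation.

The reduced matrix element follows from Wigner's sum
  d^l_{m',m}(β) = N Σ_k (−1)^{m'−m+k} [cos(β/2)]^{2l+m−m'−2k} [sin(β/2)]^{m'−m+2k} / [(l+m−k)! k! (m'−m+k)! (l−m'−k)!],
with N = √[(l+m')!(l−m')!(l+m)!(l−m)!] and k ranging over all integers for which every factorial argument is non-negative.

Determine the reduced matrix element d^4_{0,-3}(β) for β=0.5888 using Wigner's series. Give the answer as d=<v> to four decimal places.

d=-0.2107

d^4_{0,-3}(β=0.5888) via Wigner's sum:
Half-angle: c=0.956976, s=0.290166. N=√(24·24·1·5040)=1703.830978
k: max(0,(-3)−(0))=0 … min(4+(-3),4−(0))=1
  k=0: (−1)^3·1703.8310/(144)·0.9570^5·0.2902^3 = -0.232011
  k=1: (−1)^4·1703.8310/(144)·0.9570^3·0.2902^5 = +0.021330
d^4_{0,-3}(0.5888) = -0.232011 +0.021330 = -0.210681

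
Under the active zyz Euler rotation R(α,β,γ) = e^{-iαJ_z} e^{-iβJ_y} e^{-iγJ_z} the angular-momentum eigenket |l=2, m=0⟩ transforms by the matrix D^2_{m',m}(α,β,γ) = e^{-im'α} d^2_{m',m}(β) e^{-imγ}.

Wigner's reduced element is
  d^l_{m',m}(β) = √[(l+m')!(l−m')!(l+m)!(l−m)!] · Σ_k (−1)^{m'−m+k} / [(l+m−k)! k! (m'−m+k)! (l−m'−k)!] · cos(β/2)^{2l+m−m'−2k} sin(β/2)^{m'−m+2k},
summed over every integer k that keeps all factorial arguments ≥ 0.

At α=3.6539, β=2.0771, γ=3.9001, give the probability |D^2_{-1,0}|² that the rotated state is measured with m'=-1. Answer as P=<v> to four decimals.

D^2_{-1,0}(3.6539,2.0771,3.9001) = e^{-i·-1·3.6539}·d^2_{-1,0}(2.0771)·e^{-i·0·3.9001}. Compute d first:
c=cos(2.0771/2)=0.507470, s=sin(2.0771/2)=0.861669; N=√[1·6·2·2]=4.898979
k∈{1,2} keeps every argument non-negative
  k=1: (−1)^0·4.8990/(2)·0.5075^3·0.8617^1 = +0.275834
  k=2: (−1)^1·4.8990/(2)·0.5075^1·0.8617^3 = -0.795258
d^2_{-1,0}(2.0771) = +0.275834 -0.795258 = -0.519424
|D^2_{-1,0}|² = |d^2_{-1,0}(β)|² = (-0.519424)² = 0.269801 (the z-rotation phases have unit modulus)

P=0.2698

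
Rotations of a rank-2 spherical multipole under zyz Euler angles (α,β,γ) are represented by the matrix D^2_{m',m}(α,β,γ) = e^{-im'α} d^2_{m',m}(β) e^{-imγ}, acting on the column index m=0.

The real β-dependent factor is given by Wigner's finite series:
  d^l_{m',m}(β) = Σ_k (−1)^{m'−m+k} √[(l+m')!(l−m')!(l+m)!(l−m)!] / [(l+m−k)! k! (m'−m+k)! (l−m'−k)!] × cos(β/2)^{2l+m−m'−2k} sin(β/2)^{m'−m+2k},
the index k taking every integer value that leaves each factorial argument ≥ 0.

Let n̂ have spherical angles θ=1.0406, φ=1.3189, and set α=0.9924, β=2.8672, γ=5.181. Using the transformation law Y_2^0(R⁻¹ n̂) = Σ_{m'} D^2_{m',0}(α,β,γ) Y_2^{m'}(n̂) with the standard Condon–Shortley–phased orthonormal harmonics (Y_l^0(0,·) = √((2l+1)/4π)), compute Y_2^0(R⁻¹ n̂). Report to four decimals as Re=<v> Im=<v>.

Need the full column D^2_{m',0} for m'=−2..2 at α=0.9924, β=2.8672, γ=5.181.
cos(β/2)=0.136766, sin(β/2)=0.990603
d^2_{-2,0}: single k=2 term ⇒ +0.044961;  D = -0.018087+0.041162i
d^2_{-1,0}: k∈[1..2] ⇒ +0.006207 -0.325652 = -0.319445;  D = -0.174635-0.267484i
d^2_{0,0}: k∈[0..2] ⇒ +0.000350 -0.073421 +0.962940 = +0.889869;  D = +0.889869+0.000000i
d^2_{1,0}: k∈[0..1] ⇒ -0.006207 +0.325652 = +0.319445;  D = +0.174635-0.267484i
d^2_{2,0}: single k=0 term ⇒ +0.044961;  D = -0.018087-0.041162i
Y_2^{m'}(θ=1.0406,φ=1.3189) and Σ D·Y over m':
  (-0.0181+0.0412i)·(-0.2518-0.1388i)  (-0.1746-0.2675i)·(+0.0840-0.3264i)  (+0.8899+0.0000i)·(-0.0734+0.0000i)  (+0.1746-0.2675i)·(-0.0840-0.3264i)  (-0.0181-0.0412i)·(-0.2518+0.1388i)
Y_2^0(R⁻¹ n̂) = -0.248760-0.000000i

Re=-0.2488 Im=0.0000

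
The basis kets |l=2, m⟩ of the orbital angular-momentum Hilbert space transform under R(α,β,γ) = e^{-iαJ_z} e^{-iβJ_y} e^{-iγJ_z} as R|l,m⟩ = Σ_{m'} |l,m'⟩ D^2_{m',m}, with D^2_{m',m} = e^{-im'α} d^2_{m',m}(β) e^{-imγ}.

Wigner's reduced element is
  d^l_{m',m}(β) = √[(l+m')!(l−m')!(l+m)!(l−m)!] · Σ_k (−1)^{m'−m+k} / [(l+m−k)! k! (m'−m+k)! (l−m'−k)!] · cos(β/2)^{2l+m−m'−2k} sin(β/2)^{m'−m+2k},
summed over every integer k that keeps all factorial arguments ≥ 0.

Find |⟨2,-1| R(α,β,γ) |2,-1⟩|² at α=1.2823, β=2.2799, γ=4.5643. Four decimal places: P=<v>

P=0.1613

D^2_{-1,-1}(1.2823,2.2799,4.5643) = e^{-i·-1·1.2823}·d^2_{-1,-1}(2.2799)·e^{-i·-1·4.5643}. Compute d first:
c=cos(2.2799/2)=0.417640, s=sin(2.2799/2)=0.908613; N=√[1·6·1·6]=6.000000
The bounds max(0,m−m')=0 and min(l+m,l−m')=1 give 2 terms
  k=0: (−1)^0·6.0000/(6)·0.4176^4·0.9086^0 = +0.030423
  k=1: (−1)^1·6.0000/(2)·0.4176^2·0.9086^2 = -0.431999
d^2_{-1,-1}(2.2799) = +0.030423 -0.431999 = -0.401576
|D^2_{-1,-1}|² = |d^2_{-1,-1}(β)|² = (-0.401576)² = 0.161263 (the z-rotation phases have unit modulus)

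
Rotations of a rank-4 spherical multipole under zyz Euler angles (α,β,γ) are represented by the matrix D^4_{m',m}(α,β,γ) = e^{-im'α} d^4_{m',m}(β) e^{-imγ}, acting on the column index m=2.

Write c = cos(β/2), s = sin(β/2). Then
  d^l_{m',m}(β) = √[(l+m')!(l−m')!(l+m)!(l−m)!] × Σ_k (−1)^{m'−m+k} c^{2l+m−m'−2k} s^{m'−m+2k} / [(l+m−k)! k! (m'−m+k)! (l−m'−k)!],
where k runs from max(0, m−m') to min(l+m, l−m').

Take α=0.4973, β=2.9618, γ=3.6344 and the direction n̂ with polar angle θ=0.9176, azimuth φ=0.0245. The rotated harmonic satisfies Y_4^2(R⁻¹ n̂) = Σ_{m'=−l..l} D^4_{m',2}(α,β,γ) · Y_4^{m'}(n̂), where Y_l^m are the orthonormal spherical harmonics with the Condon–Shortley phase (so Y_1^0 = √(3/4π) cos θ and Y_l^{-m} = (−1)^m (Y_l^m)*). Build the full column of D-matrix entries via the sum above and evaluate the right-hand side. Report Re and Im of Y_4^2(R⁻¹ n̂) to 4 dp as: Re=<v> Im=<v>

Re=0.1433 Im=-0.0203

Need the full column D^4_{m',2} for m'=−4..4 at α=0.4973, β=2.9618, γ=3.6344.
cos(β/2)=0.089775, sin(β/2)=0.995962
d^4_{-4,2}: single k=6 term ⇒ +0.041625;  D = +0.022364+0.035106i
d^4_{-3,2}: k∈[5..6] ⇒ +0.007959 -0.326528 = -0.318569;  D = -0.278605-0.154484i
d^4_{-2,2}: k∈[4..6] ⇒ +0.000959 -0.094396 +0.968149 = +0.874712;  D = +0.874677+0.007859i
d^4_{-1,2}: k∈[3..5] ⇒ +0.000081 -0.015041 +0.370248 = +0.355288;  D = +0.313764-0.166679i
d^4_{0,2}: k∈[2..4] ⇒ +0.000005 -0.001617 +0.074626 = +0.073014;  D = +0.040329-0.060866i
d^4_{1,2}: k∈[1..3] ⇒ +0.000000 -0.000122 +0.010028 = +0.009906;  D = +0.000869-0.009867i
d^4_{2,2}: k∈[0..2] ⇒ +0.000000 -0.000006 +0.000959 = +0.000952;  D = -0.000379-0.000874i
d^4_{3,2}: k∈[0..1] ⇒ -0.000000 +0.000065 = +0.000064;  D = -0.000051-0.000040i
d^4_{4,2}: single k=0 term ⇒ +0.000003;  D = -0.000003-0.000000i
Y_4^{m'}(θ=0.9176,φ=0.0245) and Σ D·Y over m':
  (+0.0224+0.0351i)·(+0.1752-0.0172i)  (-0.2786-0.1545i)·(+0.3799-0.0280i)  (+0.8747+0.0079i)·(+0.3341-0.0164i)  (+0.3138-0.1667i)·(-0.0947+0.0023i)  (+0.0403-0.0609i)·(-0.3497+0.0000i)  (+0.0009-0.0099i)·(+0.0947+0.0023i)  (-0.0004-0.0009i)·(+0.3341+0.0164i)  (-0.0001-0.0000i)·(-0.3799-0.0280i)  (-0.0000-0.0000i)·(+0.1752+0.0172i)
Y_4^2(R⁻¹ n̂) = +0.143264-0.020266i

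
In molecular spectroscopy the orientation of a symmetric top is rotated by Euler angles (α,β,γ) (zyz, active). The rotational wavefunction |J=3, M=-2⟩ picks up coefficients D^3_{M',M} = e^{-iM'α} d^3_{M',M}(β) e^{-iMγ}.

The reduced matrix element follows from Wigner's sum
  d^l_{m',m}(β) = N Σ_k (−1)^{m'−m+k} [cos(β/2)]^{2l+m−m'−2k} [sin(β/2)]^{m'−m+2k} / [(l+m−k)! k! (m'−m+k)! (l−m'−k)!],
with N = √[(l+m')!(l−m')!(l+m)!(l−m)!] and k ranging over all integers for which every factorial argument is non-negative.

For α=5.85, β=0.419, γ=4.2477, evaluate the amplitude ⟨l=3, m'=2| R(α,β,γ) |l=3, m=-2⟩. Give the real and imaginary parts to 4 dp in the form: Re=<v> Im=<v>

Split into d^3_{2,-2}(β=0.419) × two z-phases.
Half-angle: c=0.978135, s=0.207971. N=√(120·1·1·120)=120.000000
Admissible k: 0..1 (factorial args all ≥0)
  k=0: (−1)^4·120.0000/(24)·0.9781^2·0.2080^4 = +0.008949
  k=1: (−1)^5·120.0000/(120)·0.9781^0·0.2080^6 = -0.000081
d^3_{2,-2}(0.419) = +0.008949 -0.000081 = +0.008868
Phases: e^{-i·(2)·5.85}=+0.647596+0.761984i, e^{-i·(-2)·4.2477}=-0.598333+0.801248i ⇒ D=-0.008851+0.000558i

Re=-0.0089 Im=0.0006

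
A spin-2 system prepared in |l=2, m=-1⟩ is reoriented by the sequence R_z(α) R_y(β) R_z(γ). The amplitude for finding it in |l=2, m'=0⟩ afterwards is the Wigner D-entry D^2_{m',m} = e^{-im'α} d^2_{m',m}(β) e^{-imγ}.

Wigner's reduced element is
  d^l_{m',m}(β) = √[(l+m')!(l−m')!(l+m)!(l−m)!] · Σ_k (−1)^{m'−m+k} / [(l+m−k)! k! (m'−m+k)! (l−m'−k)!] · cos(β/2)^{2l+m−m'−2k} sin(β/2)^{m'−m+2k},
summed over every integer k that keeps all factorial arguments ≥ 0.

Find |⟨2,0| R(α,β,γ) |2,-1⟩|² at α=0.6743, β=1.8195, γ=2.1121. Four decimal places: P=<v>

D^2_{0,-1}(0.6743,1.8195,2.1121) = e^{-i·0·0.6743}·d^2_{0,-1}(1.8195)·e^{-i·-1·2.1121}. Compute d first:
c=cos(1.8195/2)=0.613943, s=sin(1.8195/2)=0.789350; N=√[2·2·1·6]=4.898979
Admissible k: 0..1 (factorial args all ≥0)
  k=0: (−1)^1·4.8990/(2)·0.6139^3·0.7894^1 = -0.447435
  k=1: (−1)^2·4.8990/(2)·0.6139^1·0.7894^3 = +0.739628
d^2_{0,-1}(1.8195) = -0.447435 +0.739628 = +0.292193
|D^2_{0,-1}|² = |d^2_{0,-1}(β)|² = (+0.292193)² = 0.085377 (the z-rotation phases have unit modulus)

P=0.0854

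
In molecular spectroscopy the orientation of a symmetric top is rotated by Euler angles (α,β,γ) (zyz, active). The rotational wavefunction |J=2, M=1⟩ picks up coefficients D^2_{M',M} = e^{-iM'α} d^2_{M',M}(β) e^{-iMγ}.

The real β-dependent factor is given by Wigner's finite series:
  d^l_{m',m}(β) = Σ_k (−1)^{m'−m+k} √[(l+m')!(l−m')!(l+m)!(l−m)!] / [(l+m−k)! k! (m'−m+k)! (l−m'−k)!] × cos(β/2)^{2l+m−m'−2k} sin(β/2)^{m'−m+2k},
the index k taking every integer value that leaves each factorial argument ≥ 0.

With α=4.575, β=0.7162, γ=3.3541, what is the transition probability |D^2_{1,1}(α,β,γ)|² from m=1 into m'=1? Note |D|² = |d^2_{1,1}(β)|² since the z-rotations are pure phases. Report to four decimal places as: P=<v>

Split into d^2_{1,1}(β=0.7162) × two z-phases.
With c≡cos(β/2)=0.936564 and s≡sin(β/2)=0.350495, N=[6·1·6·1]^{1/2}=6.000000
The bounds max(0,m−m')=0 and min(l+m,l−m')=1 give 2 terms
  k=0: (−1)^0·6.0000/(6)·0.9366^4·0.3505^0 = +0.769397
  k=1: (−1)^1·6.0000/(2)·0.9366^2·0.3505^2 = -0.323267
d^2_{1,1}(0.7162) = +0.769397 -0.323267 = +0.446130
|D^2_{1,1}|² = |d^2_{1,1}(β)|² = (+0.446130)² = 0.199032 (the z-rotation phases have unit modulus)

P=0.1990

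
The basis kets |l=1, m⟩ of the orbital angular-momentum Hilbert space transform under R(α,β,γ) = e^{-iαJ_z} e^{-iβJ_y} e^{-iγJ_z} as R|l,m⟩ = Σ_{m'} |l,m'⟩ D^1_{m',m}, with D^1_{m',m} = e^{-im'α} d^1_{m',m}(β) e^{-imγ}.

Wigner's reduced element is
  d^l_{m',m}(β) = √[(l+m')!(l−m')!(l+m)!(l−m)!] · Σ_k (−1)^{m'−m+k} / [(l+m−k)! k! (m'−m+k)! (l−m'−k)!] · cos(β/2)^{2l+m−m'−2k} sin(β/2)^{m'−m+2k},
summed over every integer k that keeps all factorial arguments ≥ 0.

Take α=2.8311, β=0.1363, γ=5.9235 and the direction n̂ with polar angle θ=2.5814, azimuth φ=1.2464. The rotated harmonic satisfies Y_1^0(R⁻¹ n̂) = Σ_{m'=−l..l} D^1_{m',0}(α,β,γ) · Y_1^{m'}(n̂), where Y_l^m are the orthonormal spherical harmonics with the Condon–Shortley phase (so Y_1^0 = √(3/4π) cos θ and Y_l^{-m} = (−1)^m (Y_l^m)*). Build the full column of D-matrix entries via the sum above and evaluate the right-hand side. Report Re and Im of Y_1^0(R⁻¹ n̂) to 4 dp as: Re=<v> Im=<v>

Re=-0.4106 Im=0.0000

Need the full column D^1_{m',0} for m'=−1..1 at α=2.8311, β=0.1363, γ=5.9235.
cos(β/2)=0.997679, sin(β/2)=0.068097
d^1_{-1,0}: single k=1 term ⇒ +0.096081;  D = -0.091486+0.029355i
d^1_{0,0}: k∈[0..1] ⇒ +0.995363 -0.004637 = +0.990726;  D = +0.990726+0.000000i
d^1_{1,0}: single k=0 term ⇒ -0.096081;  D = +0.091486+0.029355i
Y_1^{m'}(θ=2.5814,φ=1.2464) and Σ D·Y over m':
  (-0.0915+0.0294i)·(+0.0585-0.1740i)  (+0.9907+0.0000i)·(-0.4139+0.0000i)  (+0.0915+0.0294i)·(-0.0585-0.1740i)
Y_1^0(R⁻¹ n̂) = -0.410573+0.000000i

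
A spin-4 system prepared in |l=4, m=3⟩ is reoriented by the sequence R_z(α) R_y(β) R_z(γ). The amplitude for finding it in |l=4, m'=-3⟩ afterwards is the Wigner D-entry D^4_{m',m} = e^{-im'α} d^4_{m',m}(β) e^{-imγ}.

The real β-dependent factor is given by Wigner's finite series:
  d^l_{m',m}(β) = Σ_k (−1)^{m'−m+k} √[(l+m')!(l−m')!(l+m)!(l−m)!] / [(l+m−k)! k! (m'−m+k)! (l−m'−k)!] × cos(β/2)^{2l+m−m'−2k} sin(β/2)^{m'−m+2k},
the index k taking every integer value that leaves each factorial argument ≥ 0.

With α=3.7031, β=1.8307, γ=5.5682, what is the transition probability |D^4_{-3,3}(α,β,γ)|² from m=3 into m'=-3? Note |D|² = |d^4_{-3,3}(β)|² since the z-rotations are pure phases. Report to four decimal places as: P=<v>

P=0.2397

First d^4_{-3,3}(β=1.8307), then the phase factors e^{-i(-3)α} and e^{-i(3)γ}:
Half-angle: c=0.609513, s=0.792776. N=√(1·5040·5040·1)=5040.000000
Admissible k: 6..7 (factorial args all ≥0)
  k=6: (−1)^0·5040.0000/(720)·0.6095^2·0.7928^6 = +0.645605
  k=7: (−1)^1·5040.0000/(5040)·0.6095^0·0.7928^8 = -0.156028
d^4_{-3,3}(1.8307) = +0.645605 -0.156028 = +0.489577
|D^4_{-3,3}|² = |d^4_{-3,3}(β)|² = (+0.489577)² = 0.239685 (the z-rotation phases have unit modulus)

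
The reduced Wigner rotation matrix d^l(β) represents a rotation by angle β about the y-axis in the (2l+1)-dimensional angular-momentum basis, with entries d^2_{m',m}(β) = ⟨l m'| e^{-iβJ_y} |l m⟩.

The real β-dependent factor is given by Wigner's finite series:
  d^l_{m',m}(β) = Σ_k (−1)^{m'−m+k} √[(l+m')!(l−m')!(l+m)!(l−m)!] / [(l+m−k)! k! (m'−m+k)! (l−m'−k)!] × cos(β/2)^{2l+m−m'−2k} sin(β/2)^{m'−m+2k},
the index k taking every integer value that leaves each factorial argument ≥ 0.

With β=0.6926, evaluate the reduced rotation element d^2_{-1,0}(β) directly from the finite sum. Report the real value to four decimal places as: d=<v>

d^2_{-1,0}(β=0.6926) via Wigner's sum:
c=cos(0.6926/2)=0.940635, s=sin(0.6926/2)=0.339420; N=√[1·6·2·2]=4.898979
Admissible k: 1..2 (factorial args all ≥0)
  k=1: (−1)^0·4.8990/(2)·0.9406^3·0.3394^1 = +0.691952
  k=2: (−1)^1·4.8990/(2)·0.9406^1·0.3394^3 = -0.090097
d^2_{-1,0}(0.6926) = +0.691952 -0.090097 = +0.601856

d=0.6019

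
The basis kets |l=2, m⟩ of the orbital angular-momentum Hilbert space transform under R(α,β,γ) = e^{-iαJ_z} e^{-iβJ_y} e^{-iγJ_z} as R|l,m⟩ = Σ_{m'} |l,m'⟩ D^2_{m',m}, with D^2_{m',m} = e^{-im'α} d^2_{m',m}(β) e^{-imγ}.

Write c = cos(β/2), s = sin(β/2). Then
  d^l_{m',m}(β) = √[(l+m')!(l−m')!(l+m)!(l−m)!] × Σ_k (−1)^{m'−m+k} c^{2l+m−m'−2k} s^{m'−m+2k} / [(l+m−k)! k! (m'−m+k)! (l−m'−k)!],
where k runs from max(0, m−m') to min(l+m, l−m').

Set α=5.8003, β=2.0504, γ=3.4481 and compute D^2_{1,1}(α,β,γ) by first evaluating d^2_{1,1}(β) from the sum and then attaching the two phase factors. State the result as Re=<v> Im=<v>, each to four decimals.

Re=0.5098 Im=0.0909

First d^2_{1,1}(β=2.0504), then the phase factors e^{-i(1)α} and e^{-i(1)γ}:
c=cos(2.0504/2)=0.518928, s=sin(2.0504/2)=0.854818; N=√[6·1·6·1]=6.000000
Admissible k: 0..1 (factorial args all ≥0)
  k=0: (−1)^0·6.0000/(6)·0.5189^4·0.8548^0 = +0.072515
  k=1: (−1)^1·6.0000/(2)·0.5189^2·0.8548^2 = -0.590313
d^2_{1,1}(2.0504) = +0.072515 -0.590313 = -0.517798
Attach z-rotation phases: D = e^{-i(1)(5.8003)}·(-0.517798)·e^{-i(1)(3.4481)} = +0.509765+0.090855i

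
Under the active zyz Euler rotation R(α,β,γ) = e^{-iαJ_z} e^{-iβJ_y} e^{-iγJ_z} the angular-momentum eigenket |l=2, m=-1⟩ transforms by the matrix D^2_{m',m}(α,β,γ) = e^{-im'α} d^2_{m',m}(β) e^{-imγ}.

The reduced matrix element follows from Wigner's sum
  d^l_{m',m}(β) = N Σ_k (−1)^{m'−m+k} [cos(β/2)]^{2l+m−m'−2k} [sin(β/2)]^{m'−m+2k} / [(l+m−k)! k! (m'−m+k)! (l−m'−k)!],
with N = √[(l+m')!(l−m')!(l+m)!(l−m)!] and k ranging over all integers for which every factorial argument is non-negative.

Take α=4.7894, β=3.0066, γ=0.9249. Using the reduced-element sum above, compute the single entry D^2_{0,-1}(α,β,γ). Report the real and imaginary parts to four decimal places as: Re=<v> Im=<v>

Re=0.0983 Im=0.1304

First d^2_{0,-1}(β=3.0066), then the phase factors e^{-i(0)α} and e^{-i(-1)γ}:
With c≡cos(β/2)=0.067445 and s≡sin(β/2)=0.997723, N=[2·2·1·6]^{1/2}=4.898979
The bounds max(0,m−m')=0 and min(l+m,l−m')=1 give 2 terms
  k=0: (−1)^1·4.8990/(2)·0.0674^3·0.9977^1 = -0.000750
  k=1: (−1)^2·4.8990/(2)·0.0674^1·0.9977^3 = +0.164080
d^2_{0,-1}(3.0066) = -0.000750 +0.164080 = +0.163330
Attach z-rotation phases: D = e^{-i(0)(4.7894)}·(+0.163330)·e^{-i(-1)(0.9249)} = +0.098311+0.130429i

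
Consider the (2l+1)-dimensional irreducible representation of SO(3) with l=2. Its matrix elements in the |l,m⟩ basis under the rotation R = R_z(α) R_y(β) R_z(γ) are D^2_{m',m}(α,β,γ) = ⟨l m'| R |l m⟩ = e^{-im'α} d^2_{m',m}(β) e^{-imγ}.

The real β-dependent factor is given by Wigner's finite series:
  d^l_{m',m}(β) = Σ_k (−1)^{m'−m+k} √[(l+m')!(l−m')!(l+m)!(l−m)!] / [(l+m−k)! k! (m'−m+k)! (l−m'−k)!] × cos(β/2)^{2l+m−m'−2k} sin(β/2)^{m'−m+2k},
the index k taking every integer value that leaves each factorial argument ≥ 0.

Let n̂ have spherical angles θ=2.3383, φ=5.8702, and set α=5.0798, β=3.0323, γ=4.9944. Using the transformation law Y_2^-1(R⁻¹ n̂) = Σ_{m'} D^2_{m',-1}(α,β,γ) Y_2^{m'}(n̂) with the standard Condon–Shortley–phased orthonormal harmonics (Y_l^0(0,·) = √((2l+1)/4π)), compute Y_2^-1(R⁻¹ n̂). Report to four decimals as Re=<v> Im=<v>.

Need the full column D^2_{m',-1} for m'=−2..2 at α=5.0798, β=3.0323, γ=4.9944.
cos(β/2)=0.054619, sin(β/2)=0.998507
d^2_{-2,-1}: single k=1 term ⇒ +0.000325;  D = -0.000277+0.000171i
d^2_{-1,-1}: k∈[0..1] ⇒ +0.000009 -0.008923 = -0.008914;  D = +0.007100+0.005391i
d^2_{0,-1}: k∈[0..1] ⇒ -0.000399 +0.133191 = +0.132792;  D = +0.036954-0.127547i
d^2_{1,-1}: k∈[0..1] ⇒ +0.008923 -0.994042 = -0.985119;  D = -0.981529+0.084027i
d^2_{2,-1}: single k=0 term ⇒ -0.108750;  D = -0.047577-0.097790i
Y_2^{m'}(θ=2.3383,φ=5.8702) and Σ D·Y over m':
  (-0.0003+0.0002i)·(+0.1356+0.1471i)  (+0.0071+0.0054i)·(-0.3536-0.1549i)  (+0.0370-0.1275i)·(+0.1408+0.0000i)  (-0.9815+0.0840i)·(+0.3536-0.1549i)  (-0.0476-0.0978i)·(+0.1356-0.1471i)
Y_2^-1(R⁻¹ n̂) = -0.351393+0.154537i

Re=-0.3514 Im=0.1545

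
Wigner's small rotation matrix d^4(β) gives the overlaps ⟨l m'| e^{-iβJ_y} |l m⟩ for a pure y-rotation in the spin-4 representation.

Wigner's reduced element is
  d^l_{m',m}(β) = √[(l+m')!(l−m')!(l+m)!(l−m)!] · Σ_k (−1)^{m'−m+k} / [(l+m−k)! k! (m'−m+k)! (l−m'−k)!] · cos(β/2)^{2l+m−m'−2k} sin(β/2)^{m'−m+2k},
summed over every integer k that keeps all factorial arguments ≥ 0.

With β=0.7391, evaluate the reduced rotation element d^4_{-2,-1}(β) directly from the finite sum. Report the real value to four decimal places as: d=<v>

d^4_{-2,-1}(β=0.7391) via Wigner's sum:
With c≡cos(β/2)=0.932490 and s≡sin(β/2)=0.361196, N=[2·720·6·120]^{1/2}=1018.233765
k: max(0,(-1)−(-2))=1 … min(4+(-1),4−(-2))=3
  k=1: (−1)^0·1018.2338/(240)·0.9325^7·0.3612^1 = +0.939481
  k=2: (−1)^1·1018.2338/(48)·0.9325^5·0.3612^3 = -0.704783
  k=3: (−1)^2·1018.2338/(72)·0.9325^3·0.3612^5 = +0.070495
d^4_{-2,-1}(0.7391) = +0.939481 -0.704783 +0.070495 = +0.305194

d=0.3052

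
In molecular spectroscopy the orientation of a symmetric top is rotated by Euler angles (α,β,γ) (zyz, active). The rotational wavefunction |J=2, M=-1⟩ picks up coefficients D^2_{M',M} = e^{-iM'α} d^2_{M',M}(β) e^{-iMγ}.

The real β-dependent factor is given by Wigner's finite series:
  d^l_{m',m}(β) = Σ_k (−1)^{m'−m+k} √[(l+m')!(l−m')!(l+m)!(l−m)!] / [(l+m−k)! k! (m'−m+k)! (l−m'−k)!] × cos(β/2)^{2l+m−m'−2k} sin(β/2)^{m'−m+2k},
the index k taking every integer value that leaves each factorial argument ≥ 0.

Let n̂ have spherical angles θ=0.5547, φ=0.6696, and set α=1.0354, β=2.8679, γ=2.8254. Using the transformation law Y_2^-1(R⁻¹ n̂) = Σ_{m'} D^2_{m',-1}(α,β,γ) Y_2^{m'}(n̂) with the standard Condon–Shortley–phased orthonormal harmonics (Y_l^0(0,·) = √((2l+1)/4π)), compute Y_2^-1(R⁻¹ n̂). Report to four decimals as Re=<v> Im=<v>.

Re=-0.3230 Im=0.2106

Need the full column D^2_{m',-1} for m'=−2..2 at α=1.0354, β=2.8679, γ=2.8254.
cos(β/2)=0.136420, sin(β/2)=0.990651
d^2_{-2,-1}: single k=1 term ⇒ +0.005030;  D = +0.000919-0.004945i
d^2_{-1,-1}: k∈[0..1] ⇒ +0.000346 -0.054792 = -0.054446;  D = +0.040961+0.035868i
d^2_{0,-1}: k∈[0..1] ⇒ -0.006161 +0.324874 = +0.318713;  D = -0.302913+0.099104i
d^2_{1,-1}: k∈[0..1] ⇒ +0.054792 -0.963126 = -0.908334;  D = +0.197519-0.886598i
d^2_{2,-1}: single k=0 term ⇒ -0.265258;  D = -0.193253-0.181701i
Y_2^{m'}(θ=0.5547,φ=0.6696) and Σ D·Y over m':
  (+0.0009-0.0049i)·(+0.0246-0.1043i)  (+0.0410+0.0359i)·(+0.2712-0.2147i)  (-0.3029+0.0991i)·(+0.3683+0.0000i)  (+0.1975-0.8866i)·(-0.2712-0.2147i)  (-0.1933-0.1817i)·(+0.0246+0.1043i)
Y_2^-1(R⁻¹ n̂) = -0.322956+0.210632i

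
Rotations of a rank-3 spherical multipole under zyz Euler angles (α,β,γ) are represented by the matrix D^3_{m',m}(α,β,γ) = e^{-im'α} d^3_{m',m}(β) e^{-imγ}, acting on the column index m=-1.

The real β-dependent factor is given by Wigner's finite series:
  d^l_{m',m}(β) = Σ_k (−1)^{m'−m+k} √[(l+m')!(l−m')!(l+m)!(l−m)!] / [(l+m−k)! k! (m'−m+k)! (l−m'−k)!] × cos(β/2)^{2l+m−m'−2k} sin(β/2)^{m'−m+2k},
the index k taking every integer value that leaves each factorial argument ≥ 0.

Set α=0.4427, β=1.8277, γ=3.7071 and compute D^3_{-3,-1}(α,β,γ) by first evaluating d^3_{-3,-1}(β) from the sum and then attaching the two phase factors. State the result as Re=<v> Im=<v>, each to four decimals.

Re=0.1072 Im=-0.3204

D^3_{-3,-1}(0.4427,1.8277,3.7071) = e^{-i·-3·0.4427}·d^3_{-3,-1}(1.8277)·e^{-i·-1·3.7071}. Compute d first:
Half-angle: c=0.610702, s=0.791861. N=√(1·720·2·24)=185.903201
k∈{2} keeps every argument non-negative
  k=2: (−1)^0·185.9032/(48)·0.6107^4·0.7919^2 = +0.337800
d^3_{-3,-1}(1.8277) = +0.337800
D = (+0.240321+0.970694i)·(+0.337800)·(-0.844317-0.535844i) = +0.107162-0.320352i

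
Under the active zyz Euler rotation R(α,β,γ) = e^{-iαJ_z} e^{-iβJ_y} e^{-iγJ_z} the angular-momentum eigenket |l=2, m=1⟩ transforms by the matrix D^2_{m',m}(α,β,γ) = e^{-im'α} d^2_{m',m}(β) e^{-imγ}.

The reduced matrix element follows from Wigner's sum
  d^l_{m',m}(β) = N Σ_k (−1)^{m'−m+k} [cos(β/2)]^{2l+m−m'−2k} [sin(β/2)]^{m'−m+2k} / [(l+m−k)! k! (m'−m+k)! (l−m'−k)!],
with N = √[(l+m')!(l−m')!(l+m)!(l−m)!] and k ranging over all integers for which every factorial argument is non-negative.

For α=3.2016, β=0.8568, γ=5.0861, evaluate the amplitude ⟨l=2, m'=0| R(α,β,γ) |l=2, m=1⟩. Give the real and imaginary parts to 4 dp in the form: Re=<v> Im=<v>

Split into d^2_{0,1}(β=0.8568) × two z-phases.
With c≡cos(β/2)=0.909632 and s≡sin(β/2)=0.415416, N=[2·2·6·1]^{1/2}=4.898979
The bounds max(0,m−m')=1 and min(l+m,l−m')=2 give 2 terms
  k=1: (−1)^0·4.8990/(2)·0.9096^3·0.4154^1 = +0.765871
  k=2: (−1)^1·4.8990/(2)·0.9096^1·0.4154^3 = -0.159732
d^2_{0,1}(0.8568) = +0.765871 -0.159732 = +0.606139
Phases: e^{-i·(0)·3.2016}=+1.000000+0.000000i, e^{-i·(1)·5.0861}=+0.365073+0.930979i ⇒ D=+0.221285+0.564303i

Re=0.2213 Im=0.5643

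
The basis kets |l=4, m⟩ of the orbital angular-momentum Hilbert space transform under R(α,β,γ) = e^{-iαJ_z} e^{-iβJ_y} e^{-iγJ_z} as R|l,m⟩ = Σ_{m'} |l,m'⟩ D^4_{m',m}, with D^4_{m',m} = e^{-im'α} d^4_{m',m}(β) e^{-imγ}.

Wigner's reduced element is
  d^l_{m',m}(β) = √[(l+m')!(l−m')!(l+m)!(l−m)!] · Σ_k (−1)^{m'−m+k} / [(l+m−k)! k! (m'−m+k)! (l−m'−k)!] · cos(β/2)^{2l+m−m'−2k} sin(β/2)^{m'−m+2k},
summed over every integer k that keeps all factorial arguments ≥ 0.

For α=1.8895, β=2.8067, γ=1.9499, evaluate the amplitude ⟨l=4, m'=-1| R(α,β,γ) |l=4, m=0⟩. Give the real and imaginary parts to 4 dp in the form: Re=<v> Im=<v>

D^4_{-1,0}(1.8895,2.8067,1.9499) = e^{-i·-1·1.8895}·d^4_{-1,0}(2.8067)·e^{-i·0·1.9499}. Compute d first:
c=cos(2.8067/2)=0.166665, s=sin(2.8067/2)=0.986014; N=√[6·120·24·24]=643.987578
The bounds max(0,m−m')=1 and min(l+m,l−m')=4 give 4 terms
  k=1: (−1)^0·643.9876/(144)·0.1667^7·0.9860^1 = +0.000016
  k=2: (−1)^1·643.9876/(24)·0.1667^5·0.9860^3 = -0.003308
  k=3: (−1)^2·643.9876/(24)·0.1667^3·0.9860^5 = +0.115775
  k=4: (−1)^3·643.9876/(144)·0.1667^1·0.9860^7 = -0.675367
d^4_{-1,0}(2.8067) = +0.000016 -0.003308 +0.115775 -0.675367 = -0.562884
Phases: e^{-i·(-1)·1.8895}=-0.313336+0.949642i, e^{-i·(0)·1.9499}=+1.000000+0.000000i ⇒ D=+0.176372-0.534538i

Re=0.1764 Im=-0.5345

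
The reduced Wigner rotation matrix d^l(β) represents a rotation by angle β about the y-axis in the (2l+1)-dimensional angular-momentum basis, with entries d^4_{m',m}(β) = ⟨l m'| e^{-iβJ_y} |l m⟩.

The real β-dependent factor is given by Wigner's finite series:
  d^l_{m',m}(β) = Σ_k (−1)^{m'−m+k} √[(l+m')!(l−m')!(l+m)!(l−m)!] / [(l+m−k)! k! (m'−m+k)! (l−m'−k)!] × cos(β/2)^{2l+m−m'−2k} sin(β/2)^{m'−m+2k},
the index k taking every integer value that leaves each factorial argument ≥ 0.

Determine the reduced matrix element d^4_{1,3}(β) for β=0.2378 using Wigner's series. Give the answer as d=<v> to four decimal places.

d=0.1045

d^4_{1,3}(β=0.2378) via Wigner's sum:
With c≡cos(β/2)=0.992940 and s≡sin(β/2)=0.118620, N=[120·6·5040·1]^{1/2}=1904.940944
Admissible k: 2..3 (factorial args all ≥0)
  k=2: (−1)^0·1904.9409/(240)·0.9929^6·0.1186^2 = +0.107034
  k=3: (−1)^1·1904.9409/(144)·0.9929^4·0.1186^4 = -0.002546
d^4_{1,3}(0.2378) = +0.107034 -0.002546 = +0.104489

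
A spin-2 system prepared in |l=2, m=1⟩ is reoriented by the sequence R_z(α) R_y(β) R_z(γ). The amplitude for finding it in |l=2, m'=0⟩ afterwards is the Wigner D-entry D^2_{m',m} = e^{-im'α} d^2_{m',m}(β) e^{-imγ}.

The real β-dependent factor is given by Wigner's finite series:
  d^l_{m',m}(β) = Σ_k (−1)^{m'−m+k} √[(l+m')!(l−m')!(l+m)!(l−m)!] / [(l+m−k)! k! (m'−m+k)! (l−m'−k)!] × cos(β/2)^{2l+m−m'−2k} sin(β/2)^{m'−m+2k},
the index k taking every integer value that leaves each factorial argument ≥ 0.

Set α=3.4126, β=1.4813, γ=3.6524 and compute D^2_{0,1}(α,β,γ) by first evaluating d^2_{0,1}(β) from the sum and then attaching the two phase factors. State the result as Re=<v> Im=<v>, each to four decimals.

D^2_{0,1}(3.4126,1.4813,3.6524) = e^{-i·0·3.4126}·d^2_{0,1}(1.4813)·e^{-i·1·3.6524}. Compute d first:
Half-angle: c=0.738030, s=0.674768. N=√(2·2·6·1)=4.898979
Admissible k: 1..2 (factorial args all ≥0)
  k=1: (−1)^0·4.8990/(2)·0.7380^3·0.6748^1 = +0.664435
  k=2: (−1)^1·4.8990/(2)·0.7380^1·0.6748^3 = -0.555409
d^2_{0,1}(1.4813) = +0.664435 -0.555409 = +0.109026
Attach z-rotation phases: D = e^{-i(0)(3.4126)}·(+0.109026)·e^{-i(1)(3.6524)} = -0.095109+0.053301i

Re=-0.0951 Im=0.0533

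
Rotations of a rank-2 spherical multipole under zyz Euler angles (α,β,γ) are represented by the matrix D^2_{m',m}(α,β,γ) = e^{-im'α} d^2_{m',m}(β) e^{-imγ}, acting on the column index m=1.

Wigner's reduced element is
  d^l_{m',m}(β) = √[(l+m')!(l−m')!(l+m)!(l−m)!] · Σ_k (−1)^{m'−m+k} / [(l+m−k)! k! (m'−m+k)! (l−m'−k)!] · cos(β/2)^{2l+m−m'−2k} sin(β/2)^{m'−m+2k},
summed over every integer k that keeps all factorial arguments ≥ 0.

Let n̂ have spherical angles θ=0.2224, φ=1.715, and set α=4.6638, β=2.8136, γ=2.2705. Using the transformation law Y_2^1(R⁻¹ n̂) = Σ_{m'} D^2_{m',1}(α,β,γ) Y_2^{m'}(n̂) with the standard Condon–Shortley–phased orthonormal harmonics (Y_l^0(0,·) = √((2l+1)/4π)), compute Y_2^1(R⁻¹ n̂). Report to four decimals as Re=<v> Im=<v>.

Need the full column D^2_{m',1} for m'=−2..2 at α=4.6638, β=2.8136, γ=2.2705.
cos(β/2)=0.163262, sin(β/2)=0.986583
d^2_{-2,1}: single k=3 term ⇒ +0.313557;  D = +0.224250+0.219157i
d^2_{-1,1}: k∈[2..3] ⇒ +0.077832 -0.947401 = -0.869569;  D = +0.637265-0.591645i
d^2_{0,1}: k∈[1..2] ⇒ +0.010516 -0.384027 = -0.373511;  D = +0.240538+0.285748i
d^2_{1,1}: k∈[0..1] ⇒ +0.000710 -0.077832 = -0.077122;  D = -0.061343+0.046741i
d^2_{2,1}: single k=0 term ⇒ -0.008587;  D = -0.004866-0.007075i
Y_2^{m'}(θ=0.2224,φ=1.715) and Σ D·Y over m':
  (+0.2242+0.2192i)·(-0.0180+0.0053i)  (+0.6373-0.5916i)·(-0.0239-0.1645i)  (+0.2405+0.2857i)·(+0.5848+0.0000i)  (-0.0613+0.0467i)·(+0.0239-0.1645i)  (-0.0049-0.0071i)·(-0.0180-0.0053i)
Y_2^1(R⁻¹ n̂) = +0.029181+0.085015i

Re=0.0292 Im=0.0850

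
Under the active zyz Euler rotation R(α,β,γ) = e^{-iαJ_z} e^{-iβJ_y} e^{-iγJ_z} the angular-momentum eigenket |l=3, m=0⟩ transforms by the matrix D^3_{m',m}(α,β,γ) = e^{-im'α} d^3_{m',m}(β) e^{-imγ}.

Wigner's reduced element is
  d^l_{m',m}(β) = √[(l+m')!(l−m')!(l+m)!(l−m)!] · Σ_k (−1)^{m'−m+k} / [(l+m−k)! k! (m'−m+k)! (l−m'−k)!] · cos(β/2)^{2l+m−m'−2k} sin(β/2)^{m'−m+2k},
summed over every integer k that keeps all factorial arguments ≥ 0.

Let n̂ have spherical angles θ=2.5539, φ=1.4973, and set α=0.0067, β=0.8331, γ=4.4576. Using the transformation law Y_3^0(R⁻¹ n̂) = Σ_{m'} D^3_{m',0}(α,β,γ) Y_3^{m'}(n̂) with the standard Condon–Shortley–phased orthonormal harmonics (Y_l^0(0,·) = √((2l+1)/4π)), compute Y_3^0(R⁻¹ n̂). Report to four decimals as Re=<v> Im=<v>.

Need the full column D^3_{m',0} for m'=−3..3 at α=0.0067, β=0.8331, γ=4.4576.
cos(β/2)=0.914490, sin(β/2)=0.404608
d^3_{-3,0}: single k=3 term ⇒ +0.226545;  D = +0.226500+0.004553i
d^3_{-2,0}: k∈[2..3] ⇒ +0.627113 -0.122760 = +0.504353;  D = +0.504308+0.006758i
d^3_{-1,0}: k∈[1..3] ⇒ +0.896438 -0.526444 +0.034351 = +0.404346;  D = +0.404336+0.002709i
d^3_{0,0}: k∈[0..3] ⇒ +0.584890 -1.030451 +0.201715 -0.004387 = -0.248233;  D = -0.248233+0.000000i
d^3_{1,0}: k∈[0..2] ⇒ -0.896438 +0.526444 -0.034351 = -0.404346;  D = -0.404336+0.002709i
d^3_{2,0}: k∈[0..1] ⇒ +0.627113 -0.122760 = +0.504353;  D = +0.504308-0.006758i
d^3_{3,0}: single k=0 term ⇒ -0.226545;  D = -0.226500+0.004553i
Y_3^{m'}(θ=2.5539,φ=1.4973) and Σ D·Y over m':
  (+0.2265+0.0046i)·(-0.0156+0.0694i)  (+0.5043+0.0068i)·(+0.2586+0.0383i)  (+0.4043+0.0027i)·(+0.0324-0.4401i)  (-0.2482+0.0000i)·(-0.1438+0.0000i)  (-0.4043+0.0027i)·(-0.0324-0.4401i)  (+0.5043-0.0068i)·(+0.2586-0.0383i)  (-0.2265+0.0046i)·(+0.0156+0.0694i)
Y_3^0(R⁻¹ n̂) = +0.316952+0.000000i

Re=0.3170 Im=0.0000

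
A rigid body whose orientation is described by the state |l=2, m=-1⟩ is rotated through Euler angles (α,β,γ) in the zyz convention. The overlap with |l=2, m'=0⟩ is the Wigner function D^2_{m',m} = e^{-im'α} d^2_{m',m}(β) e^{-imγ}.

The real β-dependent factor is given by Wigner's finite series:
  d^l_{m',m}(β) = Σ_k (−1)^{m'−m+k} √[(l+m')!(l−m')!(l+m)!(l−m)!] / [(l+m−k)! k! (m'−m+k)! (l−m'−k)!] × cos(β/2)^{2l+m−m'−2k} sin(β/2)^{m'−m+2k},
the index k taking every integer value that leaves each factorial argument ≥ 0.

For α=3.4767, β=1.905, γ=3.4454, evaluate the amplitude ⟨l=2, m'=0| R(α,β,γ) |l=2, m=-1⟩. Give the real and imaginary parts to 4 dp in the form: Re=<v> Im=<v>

D^2_{0,-1}(3.4767,1.905,3.4454) = e^{-i·0·3.4767}·d^2_{0,-1}(1.905)·e^{-i·-1·3.4454}. Compute d first:
c=cos(1.905/2)=0.579648, s=sin(1.905/2)=0.814867; N=√[2·2·1·6]=4.898979
k∈{0,1} keeps every argument non-negative
  k=0: (−1)^1·4.8990/(2)·0.5796^3·0.8149^1 = -0.388736
  k=1: (−1)^2·4.8990/(2)·0.5796^1·0.8149^3 = +0.768246
d^2_{0,-1}(1.905) = -0.388736 +0.768246 = +0.379510
Attach z-rotation phases: D = e^{-i(0)(3.4767)}·(+0.379510)·e^{-i(-1)(3.4454)} = -0.362130-0.113532i

Re=-0.3621 Im=-0.1135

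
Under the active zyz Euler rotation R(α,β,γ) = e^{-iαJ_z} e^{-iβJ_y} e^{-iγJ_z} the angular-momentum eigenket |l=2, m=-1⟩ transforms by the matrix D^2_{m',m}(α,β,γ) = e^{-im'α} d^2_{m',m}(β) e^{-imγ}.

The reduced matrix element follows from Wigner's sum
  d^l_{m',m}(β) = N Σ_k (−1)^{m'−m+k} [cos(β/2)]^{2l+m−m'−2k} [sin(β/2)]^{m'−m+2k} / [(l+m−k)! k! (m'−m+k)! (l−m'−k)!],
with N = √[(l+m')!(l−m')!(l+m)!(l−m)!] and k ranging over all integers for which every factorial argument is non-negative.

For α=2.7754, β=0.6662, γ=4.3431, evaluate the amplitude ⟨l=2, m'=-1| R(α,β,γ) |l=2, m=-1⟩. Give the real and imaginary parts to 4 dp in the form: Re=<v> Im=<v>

First d^2_{-1,-1}(β=0.6662), then the phase factors e^{-i(-1)α} and e^{-i(-1)γ}:
c=cos(0.6662/2)=0.945033, s=sin(0.6662/2)=0.326974; N=√[1·6·1·6]=6.000000
k∈{0,1} keeps every argument non-negative
  k=0: (−1)^0·6.0000/(6)·0.9450^4·0.3270^0 = +0.797606
  k=1: (−1)^1·6.0000/(2)·0.9450^2·0.3270^2 = -0.286446
d^2_{-1,-1}(0.6662) = +0.797606 -0.286446 = +0.511160
Attach z-rotation phases: D = e^{-i(-1)(2.7754)}·(+0.511160)·e^{-i(-1)(4.3431)} = +0.342960+0.379029i

Re=0.3430 Im=0.3790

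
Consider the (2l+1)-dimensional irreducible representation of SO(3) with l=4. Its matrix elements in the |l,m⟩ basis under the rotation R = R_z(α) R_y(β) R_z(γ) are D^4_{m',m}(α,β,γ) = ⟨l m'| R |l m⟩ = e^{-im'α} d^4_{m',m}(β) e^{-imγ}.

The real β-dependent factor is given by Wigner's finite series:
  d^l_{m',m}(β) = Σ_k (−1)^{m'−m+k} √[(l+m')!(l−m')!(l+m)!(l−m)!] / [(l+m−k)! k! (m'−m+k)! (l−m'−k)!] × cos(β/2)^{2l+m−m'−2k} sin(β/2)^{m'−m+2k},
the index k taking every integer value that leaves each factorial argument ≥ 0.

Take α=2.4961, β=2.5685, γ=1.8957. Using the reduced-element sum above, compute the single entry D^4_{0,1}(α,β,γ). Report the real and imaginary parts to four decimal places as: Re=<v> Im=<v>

D^4_{0,1}(2.4961,2.5685,1.8957) = e^{-i·0·2.4961}·d^4_{0,1}(2.5685)·e^{-i·1·1.8957}. Compute d first:
Half-angle: c=0.282641, s=0.959226. N=√(24·24·120·6)=643.987578
Admissible k: 1..4 (factorial args all ≥0)
  k=1: (−1)^0·643.9876/(144)·0.2826^7·0.9592^1 = +0.000618
  k=2: (−1)^1·643.9876/(24)·0.2826^5·0.9592^3 = -0.042717
  k=3: (−1)^2·643.9876/(24)·0.2826^3·0.9592^5 = +0.492013
  k=4: (−1)^3·643.9876/(144)·0.2826^1·0.9592^7 = -0.944487
d^4_{0,1}(2.5685) = +0.000618 -0.042717 +0.492013 -0.944487 = -0.494574
Attach z-rotation phases: D = e^{-i(0)(2.4961)}·(-0.494574)·e^{-i(1)(1.8957)} = +0.157877+0.468699i

Re=0.1579 Im=0.4687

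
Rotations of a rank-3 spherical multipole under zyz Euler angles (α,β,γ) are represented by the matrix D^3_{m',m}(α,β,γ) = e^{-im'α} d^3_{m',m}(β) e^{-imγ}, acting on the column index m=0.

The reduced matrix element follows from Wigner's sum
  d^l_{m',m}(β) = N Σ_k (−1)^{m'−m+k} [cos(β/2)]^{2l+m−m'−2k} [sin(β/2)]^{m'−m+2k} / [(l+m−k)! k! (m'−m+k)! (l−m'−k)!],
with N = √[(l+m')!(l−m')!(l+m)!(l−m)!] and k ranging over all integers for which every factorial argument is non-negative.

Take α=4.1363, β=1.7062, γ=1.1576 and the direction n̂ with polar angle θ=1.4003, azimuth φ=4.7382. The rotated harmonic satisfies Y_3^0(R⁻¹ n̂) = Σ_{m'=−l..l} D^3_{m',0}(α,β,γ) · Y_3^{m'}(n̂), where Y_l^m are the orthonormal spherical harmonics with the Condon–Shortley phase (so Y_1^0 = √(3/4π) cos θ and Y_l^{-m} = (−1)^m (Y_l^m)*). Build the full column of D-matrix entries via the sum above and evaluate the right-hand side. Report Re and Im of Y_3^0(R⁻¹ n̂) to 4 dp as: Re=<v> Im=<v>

Re=0.0167 Im=0.0000

Need the full column D^3_{m',0} for m'=−3..3 at α=4.1363, β=1.7062, γ=1.1576.
cos(β/2)=0.657651, sin(β/2)=0.753323
d^3_{-3,0}: single k=3 term ⇒ +0.543807;  D = +0.537078-0.085280i
d^3_{-2,0}: k∈[2..3] ⇒ +0.581440 -0.762915 = -0.181475;  D = +0.073769-0.165805i
d^3_{-1,0}: k∈[1..3] ⇒ +0.321033 -1.263693 +0.552703 = -0.389958;  D = +0.212429+0.327018i
d^3_{0,0}: k∈[0..3] ⇒ +0.080905 -0.955403 +1.253597 -0.182762 = +0.196336;  D = +0.196336+0.000000i
d^3_{1,0}: k∈[0..2] ⇒ -0.321033 +1.263693 -0.552703 = +0.389958;  D = -0.212429+0.327018i
d^3_{2,0}: k∈[0..1] ⇒ +0.581440 -0.762915 = -0.181475;  D = +0.073769+0.165805i
d^3_{3,0}: single k=0 term ⇒ -0.543807;  D = -0.537078-0.085280i
Y_3^{m'}(θ=1.4003,φ=4.7382) and Σ D·Y over m':
  (+0.5371-0.0853i)·(-0.0309-0.3981i)  (+0.0738-0.1658i)·(-0.1682+0.0087i)  (+0.2124+0.3270i)·(-0.0070-0.2726i)  (+0.1963+0.0000i)·(-0.1808+0.0000i)  (-0.2124+0.3270i)·(+0.0070-0.2726i)  (+0.0738+0.1658i)·(-0.1682-0.0087i)  (-0.5371-0.0853i)·(+0.0309-0.3981i)
Y_3^0(R⁻¹ n̂) = +0.016748+0.000000i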